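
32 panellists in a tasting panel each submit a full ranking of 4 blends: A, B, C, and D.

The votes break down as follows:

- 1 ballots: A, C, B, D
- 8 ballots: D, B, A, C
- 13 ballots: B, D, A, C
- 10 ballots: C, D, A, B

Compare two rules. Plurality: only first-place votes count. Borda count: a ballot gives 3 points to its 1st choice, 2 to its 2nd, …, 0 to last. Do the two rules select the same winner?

Plurality first-place counts: A 1, B 13, C 10, D 8 → B.
Borda totals: A 34, B 56, C 32, D 70 → D.
The two rules disagree: plurality picks B, Borda picks D.

No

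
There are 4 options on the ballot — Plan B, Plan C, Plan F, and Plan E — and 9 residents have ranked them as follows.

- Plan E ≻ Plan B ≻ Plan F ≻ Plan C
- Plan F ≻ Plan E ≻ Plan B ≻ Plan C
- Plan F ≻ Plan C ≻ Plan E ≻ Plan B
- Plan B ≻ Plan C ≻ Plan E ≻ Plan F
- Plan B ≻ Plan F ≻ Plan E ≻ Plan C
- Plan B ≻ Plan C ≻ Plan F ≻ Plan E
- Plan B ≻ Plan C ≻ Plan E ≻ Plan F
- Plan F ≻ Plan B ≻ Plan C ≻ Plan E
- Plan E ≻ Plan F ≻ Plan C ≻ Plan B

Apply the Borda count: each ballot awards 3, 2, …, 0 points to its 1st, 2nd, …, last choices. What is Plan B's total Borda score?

17

Borda scores:
  Plan B: 2 + 1 + 0 + 3 + 3 + 3 + 3 + 2 + 0 = 17
  Plan C: 0 + 0 + 2 + 2 + 0 + 2 + 2 + 1 + 1 = 10
  Plan F: 1 + 3 + 3 + 0 + 2 + 1 + 0 + 3 + 2 = 15
  Plan E: 3 + 2 + 1 + 1 + 1 + 0 + 1 + 0 + 3 = 12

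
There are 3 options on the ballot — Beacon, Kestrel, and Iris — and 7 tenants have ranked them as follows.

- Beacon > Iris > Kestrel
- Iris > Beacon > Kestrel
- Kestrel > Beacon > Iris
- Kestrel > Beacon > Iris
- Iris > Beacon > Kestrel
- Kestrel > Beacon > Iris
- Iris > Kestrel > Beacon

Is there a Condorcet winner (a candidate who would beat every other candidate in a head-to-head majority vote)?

Head-to-head results (7 voters total):
Beacon vs Kestrel: Kestrel wins 4–3.
Beacon vs Iris: Beacon wins 4–3.
Kestrel vs Iris: Iris wins 4–3.
No candidate beats all others: Beacon beats Iris beats Kestrel beats Beacon, a majority cycle.

No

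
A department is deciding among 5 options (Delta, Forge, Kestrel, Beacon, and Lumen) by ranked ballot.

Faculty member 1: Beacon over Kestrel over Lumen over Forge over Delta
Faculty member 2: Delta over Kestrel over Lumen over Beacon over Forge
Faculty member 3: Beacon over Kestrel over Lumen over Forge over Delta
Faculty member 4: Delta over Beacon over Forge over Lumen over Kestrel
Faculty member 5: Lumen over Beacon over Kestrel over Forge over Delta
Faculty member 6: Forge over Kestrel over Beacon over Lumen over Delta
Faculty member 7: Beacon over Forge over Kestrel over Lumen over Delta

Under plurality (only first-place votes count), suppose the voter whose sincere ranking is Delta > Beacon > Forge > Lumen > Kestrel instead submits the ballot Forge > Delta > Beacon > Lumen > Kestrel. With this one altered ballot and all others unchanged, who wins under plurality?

Beacon

First-place totals with the altered ballot: Delta 1, Forge 2, Kestrel 0, Beacon 3, Lumen 1.
The winner is unchanged: still Beacon.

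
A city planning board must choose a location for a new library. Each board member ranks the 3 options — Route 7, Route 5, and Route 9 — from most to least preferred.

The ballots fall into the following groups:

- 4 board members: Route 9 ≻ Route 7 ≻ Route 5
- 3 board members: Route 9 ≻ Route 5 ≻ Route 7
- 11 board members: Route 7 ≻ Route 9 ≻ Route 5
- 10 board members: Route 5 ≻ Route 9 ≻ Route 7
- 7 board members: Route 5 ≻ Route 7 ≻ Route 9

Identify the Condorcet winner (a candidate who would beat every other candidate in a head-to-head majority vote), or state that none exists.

Head-to-head results (35 voters total):
Route 7 vs Route 5: Route 5 wins 20–15.
Route 7 vs Route 9: Route 7 wins 18–17.
Route 5 vs Route 9: Route 9 wins 18–17.
No candidate beats all others: Route 7 beats Route 9 beats Route 5 beats Route 7, a majority cycle.

No Condorcet winner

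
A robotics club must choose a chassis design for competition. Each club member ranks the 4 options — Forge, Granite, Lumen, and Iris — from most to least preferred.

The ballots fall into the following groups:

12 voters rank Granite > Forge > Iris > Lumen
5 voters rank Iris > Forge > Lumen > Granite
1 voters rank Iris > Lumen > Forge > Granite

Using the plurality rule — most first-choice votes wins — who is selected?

Granite

First-place vote totals:
  Forge: 0
  Granite: 12
  Lumen: 0
  Iris: 6
Granite has the most first-place votes.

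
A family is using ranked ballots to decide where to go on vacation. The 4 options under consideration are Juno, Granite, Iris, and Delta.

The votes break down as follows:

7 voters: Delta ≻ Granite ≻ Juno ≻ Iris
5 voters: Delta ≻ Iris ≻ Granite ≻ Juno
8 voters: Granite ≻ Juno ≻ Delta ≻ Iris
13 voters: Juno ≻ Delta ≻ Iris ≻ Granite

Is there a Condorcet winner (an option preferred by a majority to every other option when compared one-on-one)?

No

Head-to-head results (33 voters total):
Juno vs Granite: Granite wins 20–13.
Juno vs Iris: Juno wins 28–5.
Juno vs Delta: Juno wins 21–12.
Granite vs Iris: Iris wins 18–15.
Granite vs Delta: Delta wins 25–8.
Iris vs Delta: Delta wins 33–0.
No candidate beats all others: Juno beats Iris beats Granite beats Juno, a majority cycle.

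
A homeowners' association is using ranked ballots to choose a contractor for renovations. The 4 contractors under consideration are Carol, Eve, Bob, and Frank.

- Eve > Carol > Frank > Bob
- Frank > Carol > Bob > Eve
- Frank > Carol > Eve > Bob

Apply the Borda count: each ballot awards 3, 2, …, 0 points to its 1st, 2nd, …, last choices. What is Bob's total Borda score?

1

Borda scores:
  Carol: 2 + 2 + 2 = 6
  Eve: 3 + 0 + 1 = 4
  Bob: 0 + 1 + 0 = 1
  Frank: 1 + 3 + 3 = 7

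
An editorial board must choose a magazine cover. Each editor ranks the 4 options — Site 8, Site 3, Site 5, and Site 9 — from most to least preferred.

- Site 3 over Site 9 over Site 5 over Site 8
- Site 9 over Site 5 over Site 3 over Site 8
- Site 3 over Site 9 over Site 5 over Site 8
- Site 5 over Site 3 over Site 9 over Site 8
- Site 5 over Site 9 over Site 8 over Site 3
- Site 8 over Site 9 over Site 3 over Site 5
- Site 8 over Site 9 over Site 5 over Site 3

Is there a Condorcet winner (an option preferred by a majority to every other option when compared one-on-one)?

Yes

Head-to-head results (7 voters total):
Site 8 vs Site 3: Site 3 wins 4–3.
Site 8 vs Site 5: Site 5 wins 5–2.
Site 8 vs Site 9: Site 9 wins 5–2.
Site 3 vs Site 5: Site 5 wins 4–3.
Site 3 vs Site 9: Site 9 wins 4–3.
Site 5 vs Site 9: Site 9 wins 5–2.
Site 9 beats each rival — Site 8 (5–2), Site 3 (4–3), Site 5 (5–2) — so Site 9 is the Condorcet winner.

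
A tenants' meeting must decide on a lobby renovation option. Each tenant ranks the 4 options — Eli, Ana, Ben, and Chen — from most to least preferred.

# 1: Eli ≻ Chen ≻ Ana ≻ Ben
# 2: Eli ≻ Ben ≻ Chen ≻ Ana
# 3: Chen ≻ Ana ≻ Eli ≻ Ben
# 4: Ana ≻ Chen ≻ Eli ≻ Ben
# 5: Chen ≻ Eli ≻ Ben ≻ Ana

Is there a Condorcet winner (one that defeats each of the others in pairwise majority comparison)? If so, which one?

Chen

Head-to-head results (5 voters total):
Eli vs Ana: Eli wins 3–2.
Eli vs Ben: Eli wins 5–0.
Eli vs Chen: Chen wins 3–2.
Ana vs Ben: Ana wins 3–2.
Ana vs Chen: Chen wins 4–1.
Ben vs Chen: Chen wins 4–1.
Chen beats each rival — Eli (3–2), Ana (4–1), Ben (4–1) — so Chen is the Condorcet winner.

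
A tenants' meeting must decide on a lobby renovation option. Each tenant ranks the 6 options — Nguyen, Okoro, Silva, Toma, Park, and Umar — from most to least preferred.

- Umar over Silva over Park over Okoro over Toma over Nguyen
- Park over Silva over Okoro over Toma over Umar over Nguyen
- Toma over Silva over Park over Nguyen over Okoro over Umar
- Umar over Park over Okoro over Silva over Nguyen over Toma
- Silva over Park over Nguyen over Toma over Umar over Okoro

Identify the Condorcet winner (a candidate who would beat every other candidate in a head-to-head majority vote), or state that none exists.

Head-to-head results (5 voters total):
Nguyen vs Okoro: Okoro wins 3–2.
Nguyen vs Silva: Silva wins 5–0.
Nguyen vs Toma: Toma wins 3–2.
Nguyen vs Park: Park wins 5–0.
Nguyen vs Umar: Umar wins 3–2.
Okoro vs Silva: Silva wins 4–1.
Okoro vs Toma: Okoro wins 3–2.
Okoro vs Park: Park wins 5–0.
Okoro vs Umar: Umar wins 3–2.
Silva vs Toma: Silva wins 4–1.
Silva vs Park: Silva wins 3–2.
Silva vs Umar: Silva wins 3–2.
Toma vs Park: Park wins 4–1.
Toma vs Umar: Toma wins 3–2.
Park vs Umar: Park wins 3–2.
Silva beats each rival — Nguyen (5–0), Okoro (4–1), Toma (4–1), Park (3–2), Umar (3–2) — so Silva is the Condorcet winner.

Silva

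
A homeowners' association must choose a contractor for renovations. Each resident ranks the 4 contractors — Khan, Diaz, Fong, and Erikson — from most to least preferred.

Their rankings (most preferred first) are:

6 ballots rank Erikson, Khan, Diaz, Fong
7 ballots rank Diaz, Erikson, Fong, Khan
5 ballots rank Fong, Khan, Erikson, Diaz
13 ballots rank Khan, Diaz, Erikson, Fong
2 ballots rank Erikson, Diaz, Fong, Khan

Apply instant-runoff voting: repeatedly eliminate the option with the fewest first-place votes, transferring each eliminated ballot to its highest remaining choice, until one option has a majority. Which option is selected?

Round 1: Khan 13, Erikson 8, Diaz 7, Fong 5. Fong has the fewest and is eliminated.
Round 2: Khan 18, Erikson 8, Diaz 7. Khan has a majority.

Khan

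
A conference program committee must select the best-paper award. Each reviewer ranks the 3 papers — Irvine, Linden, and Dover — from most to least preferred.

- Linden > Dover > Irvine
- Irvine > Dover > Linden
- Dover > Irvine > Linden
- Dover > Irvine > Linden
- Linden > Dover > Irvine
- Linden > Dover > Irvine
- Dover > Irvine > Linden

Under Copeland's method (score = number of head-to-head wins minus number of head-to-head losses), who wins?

Pairwise results:
  Irvine vs Linden: Irvine wins 4–3.
  Irvine vs Dover: Dover wins 6–1.
  Linden vs Dover: Dover wins 4–3.
Copeland scores (wins − losses):
  Irvine: 1 − 1 = 0
  Linden: 0 − 2 = -2
  Dover: 2 − 0 = 2
Dover has the best Copeland score.

Dover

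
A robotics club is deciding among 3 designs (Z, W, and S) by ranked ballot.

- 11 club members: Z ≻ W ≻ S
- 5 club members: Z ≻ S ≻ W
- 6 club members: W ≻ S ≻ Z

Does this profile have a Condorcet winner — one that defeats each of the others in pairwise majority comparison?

Yes

Head-to-head results (22 voters total):
Z vs W: Z wins 16–6.
Z vs S: Z wins 16–6.
W vs S: W wins 17–5.
Z beats each rival — W (16–6), S (16–6) — so Z is the Condorcet winner.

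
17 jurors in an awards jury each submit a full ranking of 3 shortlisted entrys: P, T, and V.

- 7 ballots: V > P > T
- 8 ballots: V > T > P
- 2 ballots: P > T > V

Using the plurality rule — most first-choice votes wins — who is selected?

First-place vote totals:
  P: 2
  T: 0
  V: 15
V has the most first-place votes.

V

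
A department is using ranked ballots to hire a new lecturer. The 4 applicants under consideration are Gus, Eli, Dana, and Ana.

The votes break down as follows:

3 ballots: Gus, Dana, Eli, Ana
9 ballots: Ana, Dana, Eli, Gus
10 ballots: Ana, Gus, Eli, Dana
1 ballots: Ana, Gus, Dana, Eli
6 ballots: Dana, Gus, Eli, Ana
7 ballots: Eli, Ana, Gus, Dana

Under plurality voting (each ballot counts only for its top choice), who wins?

Ana

First-place vote totals:
  Gus: 3
  Eli: 7
  Dana: 6
  Ana: 20
Ana has the most first-place votes.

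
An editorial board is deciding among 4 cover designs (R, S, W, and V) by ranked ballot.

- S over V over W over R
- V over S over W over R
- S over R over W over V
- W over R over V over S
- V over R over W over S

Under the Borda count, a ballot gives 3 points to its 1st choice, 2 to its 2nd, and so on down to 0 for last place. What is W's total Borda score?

7

Borda scores:
  R: 0 + 0 + 2 + 2 + 2 = 6
  S: 3 + 2 + 3 + 0 + 0 = 8
  W: 1 + 1 + 1 + 3 + 1 = 7
  V: 2 + 3 + 0 + 1 + 3 = 9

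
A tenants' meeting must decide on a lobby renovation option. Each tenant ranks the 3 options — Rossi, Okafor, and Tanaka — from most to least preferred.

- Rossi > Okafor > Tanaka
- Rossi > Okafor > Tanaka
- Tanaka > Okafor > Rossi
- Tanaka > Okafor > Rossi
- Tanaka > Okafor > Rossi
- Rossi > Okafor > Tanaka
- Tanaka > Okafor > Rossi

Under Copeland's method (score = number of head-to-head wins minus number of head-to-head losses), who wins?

Pairwise results:
  Rossi vs Okafor: Okafor wins 4–3.
  Rossi vs Tanaka: Tanaka wins 4–3.
  Okafor vs Tanaka: Tanaka wins 4–3.
Copeland scores (wins − losses):
  Rossi: 0 − 2 = -2
  Okafor: 1 − 1 = 0
  Tanaka: 2 − 0 = 2
Tanaka has the best Copeland score.

Tanaka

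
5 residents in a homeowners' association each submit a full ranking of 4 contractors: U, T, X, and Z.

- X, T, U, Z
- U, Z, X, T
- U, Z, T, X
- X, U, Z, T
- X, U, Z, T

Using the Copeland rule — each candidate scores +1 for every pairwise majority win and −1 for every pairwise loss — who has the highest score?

Pairwise results:
  U vs T: U wins 4–1.
  U vs X: X wins 3–2.
  U vs Z: U wins 5–0.
  T vs X: X wins 4–1.
  T vs Z: Z wins 4–1.
  X vs Z: X wins 3–2.
Copeland scores (wins − losses):
  U: 2 − 1 = 1
  T: 0 − 3 = -3
  X: 3 − 0 = 3
  Z: 1 − 2 = -1
X has the best Copeland score.

X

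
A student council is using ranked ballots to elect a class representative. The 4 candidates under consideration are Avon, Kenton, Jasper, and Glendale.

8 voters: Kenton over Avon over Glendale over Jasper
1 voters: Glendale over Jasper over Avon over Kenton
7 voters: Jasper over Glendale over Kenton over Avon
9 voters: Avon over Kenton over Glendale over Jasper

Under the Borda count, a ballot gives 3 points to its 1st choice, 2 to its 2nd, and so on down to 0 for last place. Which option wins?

Kenton

Borda scores:
  Avon: 8·2 + 1 + 7·0 + 9·3 = 44
  Kenton: 8·3 + 0 + 7·1 + 9·2 = 49
  Jasper: 8·0 + 2 + 7·3 + 9·0 = 23
  Glendale: 8·1 + 3 + 7·2 + 9·1 = 34
Kenton has the highest total.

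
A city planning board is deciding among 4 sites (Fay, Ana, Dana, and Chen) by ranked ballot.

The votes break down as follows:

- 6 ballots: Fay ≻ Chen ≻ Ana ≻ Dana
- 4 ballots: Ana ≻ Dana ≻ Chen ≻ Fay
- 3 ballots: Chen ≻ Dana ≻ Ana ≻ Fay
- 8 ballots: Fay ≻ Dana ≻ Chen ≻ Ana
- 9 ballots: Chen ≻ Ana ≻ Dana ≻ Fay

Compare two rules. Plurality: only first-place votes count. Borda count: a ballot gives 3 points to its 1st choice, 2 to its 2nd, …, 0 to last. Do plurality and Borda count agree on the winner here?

Plurality first-place counts: Fay 14, Ana 4, Dana 0, Chen 12 → Fay.
Borda totals: Fay 42, Ana 39, Dana 39, Chen 60 → Chen.
The two rules disagree: plurality picks Fay, Borda picks Chen.

No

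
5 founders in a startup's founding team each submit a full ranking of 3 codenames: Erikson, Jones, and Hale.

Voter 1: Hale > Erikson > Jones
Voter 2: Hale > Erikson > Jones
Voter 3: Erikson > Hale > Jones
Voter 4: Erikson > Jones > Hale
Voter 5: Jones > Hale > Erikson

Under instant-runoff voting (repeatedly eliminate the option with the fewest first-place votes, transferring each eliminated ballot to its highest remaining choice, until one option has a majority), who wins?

Round 1: Erikson 2, Hale 2, Jones 1. Jones has the fewest and is eliminated.
Round 2: Hale 3, Erikson 2. Hale has a majority.

Hale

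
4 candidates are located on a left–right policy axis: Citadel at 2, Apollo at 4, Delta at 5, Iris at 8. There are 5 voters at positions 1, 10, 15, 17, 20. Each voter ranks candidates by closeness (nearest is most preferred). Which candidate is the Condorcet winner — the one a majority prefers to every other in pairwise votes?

Iris

With single-peaked preferences on a line, the Condorcet winner is the candidate closest to the median voter.
The median voter (position 15) is closest to Iris at 8.
Check: Iris vs Delta — voters closer to Iris: 4 of 5.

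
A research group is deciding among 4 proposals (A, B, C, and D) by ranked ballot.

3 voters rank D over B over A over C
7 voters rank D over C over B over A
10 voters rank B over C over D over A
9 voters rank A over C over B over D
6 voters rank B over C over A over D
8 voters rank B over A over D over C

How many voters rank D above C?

Ballots ranking D above C: 3+7+8 = 18.
Ballots ranking C above D: 10+9+6 = 25.
So 18 of 43 voters prefer D to C.

18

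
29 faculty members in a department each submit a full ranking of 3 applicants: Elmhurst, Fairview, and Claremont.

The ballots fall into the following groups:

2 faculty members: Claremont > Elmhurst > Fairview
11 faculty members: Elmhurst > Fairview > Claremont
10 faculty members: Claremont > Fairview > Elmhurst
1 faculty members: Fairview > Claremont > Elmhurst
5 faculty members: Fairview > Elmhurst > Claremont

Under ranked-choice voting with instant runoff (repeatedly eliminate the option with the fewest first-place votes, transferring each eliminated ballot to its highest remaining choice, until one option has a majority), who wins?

Elmhurst

Round 1: Claremont 12, Elmhurst 11, Fairview 6. Fairview has the fewest and is eliminated.
Round 2: Elmhurst 16, Claremont 13. Elmhurst has a majority.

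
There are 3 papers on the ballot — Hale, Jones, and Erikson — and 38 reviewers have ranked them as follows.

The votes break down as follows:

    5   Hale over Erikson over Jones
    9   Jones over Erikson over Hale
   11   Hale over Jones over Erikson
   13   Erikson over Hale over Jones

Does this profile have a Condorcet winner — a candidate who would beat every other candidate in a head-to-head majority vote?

Head-to-head results (38 voters total):
Hale vs Jones: Hale wins 29–9.
Hale vs Erikson: Erikson wins 22–16.
Jones vs Erikson: Jones wins 20–18.
No candidate beats all others: Hale beats Jones beats Erikson beats Hale, a majority cycle.

No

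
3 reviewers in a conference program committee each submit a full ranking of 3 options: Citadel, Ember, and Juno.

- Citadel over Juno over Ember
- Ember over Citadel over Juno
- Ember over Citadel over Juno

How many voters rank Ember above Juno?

Ballots ranking Ember above Juno: 2.
Ballots ranking Juno above Ember: 1.
So 2 of 3 voters prefer Ember to Juno.

2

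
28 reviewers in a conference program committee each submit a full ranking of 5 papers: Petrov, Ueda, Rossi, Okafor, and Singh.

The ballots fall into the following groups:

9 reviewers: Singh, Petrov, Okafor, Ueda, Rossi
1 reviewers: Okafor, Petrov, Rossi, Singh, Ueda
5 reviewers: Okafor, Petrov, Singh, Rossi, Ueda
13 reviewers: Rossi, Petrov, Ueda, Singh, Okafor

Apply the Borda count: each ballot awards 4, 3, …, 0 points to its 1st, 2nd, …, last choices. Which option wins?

Borda scores:
  Petrov: 9·3 + 3 + 5·3 + 13·3 = 84
  Ueda: 9·1 + 0 + 5·0 + 13·2 = 35
  Rossi: 9·0 + 2 + 5·1 + 13·4 = 59
  Okafor: 9·2 + 4 + 5·4 + 13·0 = 42
  Singh: 9·4 + 1 + 5·2 + 13·1 = 60
Petrov has the highest total.

Petrov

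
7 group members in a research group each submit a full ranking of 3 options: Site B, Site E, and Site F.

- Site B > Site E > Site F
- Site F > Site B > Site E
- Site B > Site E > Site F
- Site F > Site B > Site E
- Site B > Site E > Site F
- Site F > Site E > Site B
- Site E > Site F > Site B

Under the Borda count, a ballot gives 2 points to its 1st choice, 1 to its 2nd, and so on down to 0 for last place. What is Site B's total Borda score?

8

Borda scores:
  Site B: 2 + 1 + 2 + 1 + 2 + 0 + 0 = 8
  Site E: 1 + 0 + 1 + 0 + 1 + 1 + 2 = 6
  Site F: 0 + 2 + 0 + 2 + 0 + 2 + 1 = 7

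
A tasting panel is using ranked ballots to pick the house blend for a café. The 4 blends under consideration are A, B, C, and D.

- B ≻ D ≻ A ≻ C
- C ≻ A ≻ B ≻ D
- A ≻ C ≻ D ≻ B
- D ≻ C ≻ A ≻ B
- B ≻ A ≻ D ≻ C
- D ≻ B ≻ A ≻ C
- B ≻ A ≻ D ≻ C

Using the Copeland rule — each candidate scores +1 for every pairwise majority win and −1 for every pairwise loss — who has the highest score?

Pairwise results:
  A vs B: B wins 4–3.
  A vs C: A wins 5–2.
  A vs D: A wins 4–3.
  B vs C: B wins 4–3.
  B vs D: B wins 4–3.
  C vs D: D wins 5–2.
Copeland scores (wins − losses):
  A: 2 − 1 = 1
  B: 3 − 0 = 3
  C: 0 − 3 = -3
  D: 1 − 2 = -1
B has the best Copeland score.

B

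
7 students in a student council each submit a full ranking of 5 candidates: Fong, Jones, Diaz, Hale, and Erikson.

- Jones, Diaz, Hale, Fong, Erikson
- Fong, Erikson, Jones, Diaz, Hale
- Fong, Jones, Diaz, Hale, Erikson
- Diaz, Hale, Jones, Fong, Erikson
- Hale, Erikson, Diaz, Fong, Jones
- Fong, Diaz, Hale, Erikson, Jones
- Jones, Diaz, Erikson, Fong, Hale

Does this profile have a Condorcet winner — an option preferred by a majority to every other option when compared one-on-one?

Head-to-head results (7 voters total):
Fong vs Jones: Fong wins 4–3.
Fong vs Diaz: Diaz wins 4–3.
Fong vs Hale: Fong wins 4–3.
Fong vs Erikson: Fong wins 5–2.
Jones vs Diaz: Jones wins 4–3.
Jones vs Hale: Jones wins 4–3.
Jones vs Erikson: Jones wins 4–3.
Diaz vs Hale: Diaz wins 6–1.
Diaz vs Erikson: Diaz wins 5–2.
Hale vs Erikson: Hale wins 5–2.
No candidate beats all others: Fong beats Jones beats Diaz beats Fong, a majority cycle.

No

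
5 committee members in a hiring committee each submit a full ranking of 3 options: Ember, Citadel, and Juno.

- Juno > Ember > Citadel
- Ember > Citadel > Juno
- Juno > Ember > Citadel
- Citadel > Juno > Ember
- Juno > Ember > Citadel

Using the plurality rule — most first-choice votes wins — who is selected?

First-place vote totals:
  Ember: 1
  Citadel: 1
  Juno: 3
Juno has the most first-place votes.

Juno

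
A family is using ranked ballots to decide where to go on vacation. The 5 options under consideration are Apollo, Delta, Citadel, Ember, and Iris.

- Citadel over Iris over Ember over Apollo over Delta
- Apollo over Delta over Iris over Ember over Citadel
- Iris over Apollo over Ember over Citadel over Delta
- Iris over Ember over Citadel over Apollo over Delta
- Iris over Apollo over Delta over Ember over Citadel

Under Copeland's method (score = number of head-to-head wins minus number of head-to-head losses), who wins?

Iris

Pairwise results:
  Apollo vs Delta: Apollo wins 5–0.
  Apollo vs Citadel: Apollo wins 3–2.
  Apollo vs Ember: Apollo wins 3–2.
  Apollo vs Iris: Iris wins 4–1.
  Delta vs Citadel: Citadel wins 3–2.
  Delta vs Ember: Ember wins 3–2.
  Delta vs Iris: Iris wins 4–1.
  Citadel vs Ember: Ember wins 4–1.
  Citadel vs Iris: Iris wins 4–1.
  Ember vs Iris: Iris wins 5–0.
Copeland scores (wins − losses):
  Apollo: 3 − 1 = 2
  Delta: 0 − 4 = -4
  Citadel: 1 − 3 = -2
  Ember: 2 − 2 = 0
  Iris: 4 − 0 = 4
Iris has the best Copeland score.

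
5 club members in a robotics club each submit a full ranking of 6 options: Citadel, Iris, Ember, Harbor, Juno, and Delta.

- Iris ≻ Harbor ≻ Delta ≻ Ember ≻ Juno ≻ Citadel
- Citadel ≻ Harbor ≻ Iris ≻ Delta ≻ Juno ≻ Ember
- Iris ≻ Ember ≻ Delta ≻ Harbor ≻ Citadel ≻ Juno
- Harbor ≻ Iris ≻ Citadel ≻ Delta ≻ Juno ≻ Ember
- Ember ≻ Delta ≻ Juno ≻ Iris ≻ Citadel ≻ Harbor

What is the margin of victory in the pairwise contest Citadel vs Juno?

Ballots ranking Citadel above Juno: 3.
Ballots ranking Juno above Citadel: 2.
Citadel wins 3–2, a margin of 1.

1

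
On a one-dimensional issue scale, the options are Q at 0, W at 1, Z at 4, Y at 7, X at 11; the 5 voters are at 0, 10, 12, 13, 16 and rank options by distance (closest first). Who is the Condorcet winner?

X

With single-peaked preferences on a line, the Condorcet winner is the candidate closest to the median voter.
The median voter (position 12) is closest to X at 11.
Check: X vs Z — voters closer to X: 4 of 5.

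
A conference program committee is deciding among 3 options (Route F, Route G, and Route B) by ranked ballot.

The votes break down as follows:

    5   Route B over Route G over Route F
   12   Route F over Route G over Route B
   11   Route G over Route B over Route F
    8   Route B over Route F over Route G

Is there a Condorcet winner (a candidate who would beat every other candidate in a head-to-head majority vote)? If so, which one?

Head-to-head results (36 voters total):
Route F vs Route G: Route F wins 20–16.
Route F vs Route B: Route B wins 24–12.
Route G vs Route B: Route G wins 23–13.
No candidate beats all others: Route F beats Route G beats Route B beats Route F, a majority cycle.

None — there is no Condorcet winner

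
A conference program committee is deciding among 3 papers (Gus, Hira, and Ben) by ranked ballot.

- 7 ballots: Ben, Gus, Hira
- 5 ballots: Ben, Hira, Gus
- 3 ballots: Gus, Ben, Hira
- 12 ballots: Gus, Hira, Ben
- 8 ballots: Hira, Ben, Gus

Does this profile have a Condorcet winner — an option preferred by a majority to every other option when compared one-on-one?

Head-to-head results (35 voters total):
Gus vs Hira: Gus wins 22–13.
Gus vs Ben: Ben wins 20–15.
Hira vs Ben: Hira wins 20–15.
No candidate beats all others: Gus beats Hira beats Ben beats Gus, a majority cycle.

No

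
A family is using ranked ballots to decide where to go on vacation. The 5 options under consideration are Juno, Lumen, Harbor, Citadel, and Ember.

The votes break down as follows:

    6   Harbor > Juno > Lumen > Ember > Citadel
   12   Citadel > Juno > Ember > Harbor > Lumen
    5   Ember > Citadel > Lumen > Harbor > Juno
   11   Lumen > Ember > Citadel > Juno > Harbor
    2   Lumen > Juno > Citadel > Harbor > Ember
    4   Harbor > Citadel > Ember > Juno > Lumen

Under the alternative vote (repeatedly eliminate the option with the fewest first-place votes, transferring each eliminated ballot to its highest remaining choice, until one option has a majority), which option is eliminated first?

Juno

Round 1: Lumen 13, Citadel 12, Harbor 10, Ember 5, Juno 0. Juno has the fewest and is eliminated.
Round 2: Lumen 13, Citadel 12, Harbor 10, Ember 5. Ember has the fewest and is eliminated.
Round 3: Citadel 17, Lumen 13, Harbor 10. Harbor has the fewest and is eliminated.
Round 4: Citadel 21, Lumen 19. Citadel has a majority.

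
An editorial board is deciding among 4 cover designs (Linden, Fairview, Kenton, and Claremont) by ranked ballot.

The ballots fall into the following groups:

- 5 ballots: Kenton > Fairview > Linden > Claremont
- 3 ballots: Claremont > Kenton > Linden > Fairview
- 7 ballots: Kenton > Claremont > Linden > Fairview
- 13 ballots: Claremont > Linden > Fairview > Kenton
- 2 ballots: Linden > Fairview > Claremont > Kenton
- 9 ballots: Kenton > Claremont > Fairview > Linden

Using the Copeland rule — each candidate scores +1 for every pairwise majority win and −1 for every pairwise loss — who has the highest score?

Kenton

Pairwise results:
  Linden vs Fairview: Linden wins 25–14.
  Linden vs Kenton: Kenton wins 24–15.
  Linden vs Claremont: Claremont wins 32–7.
  Fairview vs Kenton: Kenton wins 24–15.
  Fairview vs Claremont: Claremont wins 32–7.
  Kenton vs Claremont: Kenton wins 21–18.
Copeland scores (wins − losses):
  Linden: 1 − 2 = -1
  Fairview: 0 − 3 = -3
  Kenton: 3 − 0 = 3
  Claremont: 2 − 1 = 1
Kenton has the best Copeland score.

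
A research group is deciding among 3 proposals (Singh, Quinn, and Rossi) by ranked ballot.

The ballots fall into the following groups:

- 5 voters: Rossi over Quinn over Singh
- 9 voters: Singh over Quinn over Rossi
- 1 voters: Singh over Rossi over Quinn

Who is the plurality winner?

Singh

First-place vote totals:
  Singh: 10
  Quinn: 0
  Rossi: 5
Singh has the most first-place votes.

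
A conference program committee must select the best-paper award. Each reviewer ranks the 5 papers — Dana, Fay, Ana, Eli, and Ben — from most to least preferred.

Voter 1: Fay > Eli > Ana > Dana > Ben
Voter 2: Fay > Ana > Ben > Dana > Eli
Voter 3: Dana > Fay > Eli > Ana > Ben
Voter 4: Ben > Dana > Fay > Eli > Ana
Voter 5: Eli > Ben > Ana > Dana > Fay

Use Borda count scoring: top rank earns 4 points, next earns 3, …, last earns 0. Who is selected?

Borda scores:
  Dana: 1 + 1 + 4 + 3 + 1 = 10
  Fay: 4 + 4 + 3 + 2 + 0 = 13
  Ana: 2 + 3 + 1 + 0 + 2 = 8
  Eli: 3 + 0 + 2 + 1 + 4 = 10
  Ben: 0 + 2 + 0 + 4 + 3 = 9
Fay has the highest total.

Fay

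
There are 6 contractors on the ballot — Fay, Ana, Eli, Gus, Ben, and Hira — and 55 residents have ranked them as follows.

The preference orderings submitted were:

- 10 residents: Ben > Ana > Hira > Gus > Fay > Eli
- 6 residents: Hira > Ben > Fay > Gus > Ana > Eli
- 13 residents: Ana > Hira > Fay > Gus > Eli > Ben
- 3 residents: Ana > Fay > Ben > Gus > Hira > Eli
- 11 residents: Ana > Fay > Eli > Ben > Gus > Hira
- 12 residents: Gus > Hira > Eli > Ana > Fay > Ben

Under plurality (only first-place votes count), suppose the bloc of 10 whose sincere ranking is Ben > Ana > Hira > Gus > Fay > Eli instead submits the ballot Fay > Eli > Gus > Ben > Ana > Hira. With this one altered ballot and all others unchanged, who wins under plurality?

Ana

First-place totals with the altered ballot: Fay 10, Ana 27, Eli 0, Gus 12, Ben 0, Hira 6.
The winner is unchanged: still Ana.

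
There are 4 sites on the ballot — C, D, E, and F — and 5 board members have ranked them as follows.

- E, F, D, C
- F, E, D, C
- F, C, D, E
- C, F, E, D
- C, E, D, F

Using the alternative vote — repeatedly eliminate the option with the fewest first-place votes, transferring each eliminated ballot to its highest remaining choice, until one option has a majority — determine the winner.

F

Round 1: C 2, F 2, E 1, D 0. D has the fewest and is eliminated.
Round 2: C 2, F 2, E 1. E has the fewest and is eliminated.
Round 3: F 3, C 2. F has a majority.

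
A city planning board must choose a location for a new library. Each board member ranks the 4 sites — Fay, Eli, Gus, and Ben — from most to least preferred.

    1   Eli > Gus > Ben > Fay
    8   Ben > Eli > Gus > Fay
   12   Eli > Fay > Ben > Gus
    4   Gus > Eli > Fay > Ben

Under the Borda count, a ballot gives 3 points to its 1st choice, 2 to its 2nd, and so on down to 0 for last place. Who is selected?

Borda scores:
  Fay: 0 + 8·0 + 12·2 + 4·1 = 28
  Eli: 3 + 8·2 + 12·3 + 4·2 = 63
  Gus: 2 + 8·1 + 12·0 + 4·3 = 22
  Ben: 1 + 8·3 + 12·1 + 4·0 = 37
Eli has the highest total.

Eli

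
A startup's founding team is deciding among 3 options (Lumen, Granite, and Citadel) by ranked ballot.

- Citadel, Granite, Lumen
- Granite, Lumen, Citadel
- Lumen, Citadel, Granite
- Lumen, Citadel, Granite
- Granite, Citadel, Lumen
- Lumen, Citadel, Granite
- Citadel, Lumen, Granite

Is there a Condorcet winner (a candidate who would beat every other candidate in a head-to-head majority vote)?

Yes

Head-to-head results (7 voters total):
Lumen vs Granite: Lumen wins 4–3.
Lumen vs Citadel: Lumen wins 4–3.
Granite vs Citadel: Citadel wins 5–2.
Lumen beats each rival — Granite (4–3), Citadel (4–3) — so Lumen is the Condorcet winner.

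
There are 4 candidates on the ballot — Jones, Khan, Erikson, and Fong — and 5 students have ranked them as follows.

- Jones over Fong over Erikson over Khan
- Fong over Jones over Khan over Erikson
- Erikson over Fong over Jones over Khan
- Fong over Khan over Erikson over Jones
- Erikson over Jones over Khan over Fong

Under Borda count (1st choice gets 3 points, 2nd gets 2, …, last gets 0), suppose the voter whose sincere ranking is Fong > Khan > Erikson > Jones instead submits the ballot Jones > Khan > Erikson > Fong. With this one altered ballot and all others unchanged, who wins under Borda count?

Jones

Borda totals with the altered ballot: Jones 11, Khan 4, Erikson 8, Fong 7.
The switch changes the winner from Fong to Jones.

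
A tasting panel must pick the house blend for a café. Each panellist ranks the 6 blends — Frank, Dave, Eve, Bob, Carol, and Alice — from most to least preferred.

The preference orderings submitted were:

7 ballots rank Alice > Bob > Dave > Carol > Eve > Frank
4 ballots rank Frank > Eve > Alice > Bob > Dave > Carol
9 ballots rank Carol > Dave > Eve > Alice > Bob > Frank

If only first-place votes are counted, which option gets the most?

First-place vote totals:
  Frank: 4
  Dave: 0
  Eve: 0
  Bob: 0
  Carol: 9
  Alice: 7
Carol has the most first-place votes.

Carol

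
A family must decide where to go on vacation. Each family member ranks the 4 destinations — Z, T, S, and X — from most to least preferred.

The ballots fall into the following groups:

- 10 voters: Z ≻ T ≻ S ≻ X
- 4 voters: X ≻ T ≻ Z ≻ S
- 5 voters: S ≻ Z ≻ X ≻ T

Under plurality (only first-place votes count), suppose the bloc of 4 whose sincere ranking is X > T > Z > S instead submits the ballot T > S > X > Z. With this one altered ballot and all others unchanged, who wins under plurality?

First-place totals with the altered ballot: Z 10, T 4, S 5, X 0.
The winner is unchanged: still Z.

Z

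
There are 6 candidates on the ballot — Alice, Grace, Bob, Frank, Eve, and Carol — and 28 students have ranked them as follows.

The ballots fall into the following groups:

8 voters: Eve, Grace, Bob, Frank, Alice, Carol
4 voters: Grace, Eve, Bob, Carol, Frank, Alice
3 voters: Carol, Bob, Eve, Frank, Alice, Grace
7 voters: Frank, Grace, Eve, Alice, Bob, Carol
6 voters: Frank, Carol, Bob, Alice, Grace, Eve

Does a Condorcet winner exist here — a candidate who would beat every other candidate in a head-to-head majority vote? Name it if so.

There is no Condorcet winner

Head-to-head results (28 voters total):
Alice vs Grace: Grace wins 19–9.
Alice vs Bob: Bob wins 21–7.
Alice vs Frank: Frank wins 28–0.
Alice vs Eve: Eve wins 22–6.
Alice vs Carol: Alice wins 15–13.
Grace vs Bob: Grace wins 19–9.
Grace vs Frank: Frank wins 16–12.
Grace vs Eve: Grace wins 17–11.
Grace vs Carol: Grace wins 19–9.
Bob vs Frank: Bob wins 15–13.
Bob vs Eve: Eve wins 19–9.
Bob vs Carol: Bob wins 19–9.
Frank vs Eve: Eve wins 15–13.
Frank vs Carol: Frank wins 21–7.
Eve vs Carol: Eve wins 19–9.
No candidate beats all others: Grace beats Bob beats Frank beats Grace, a majority cycle.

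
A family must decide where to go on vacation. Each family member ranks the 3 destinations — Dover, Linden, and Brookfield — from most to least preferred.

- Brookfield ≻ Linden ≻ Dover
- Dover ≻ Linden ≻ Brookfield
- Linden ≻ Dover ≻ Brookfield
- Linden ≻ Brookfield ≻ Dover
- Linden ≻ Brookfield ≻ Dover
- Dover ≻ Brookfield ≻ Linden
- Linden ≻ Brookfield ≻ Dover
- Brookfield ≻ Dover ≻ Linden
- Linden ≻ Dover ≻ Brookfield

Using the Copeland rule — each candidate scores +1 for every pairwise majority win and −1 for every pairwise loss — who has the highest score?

Linden

Pairwise results:
  Dover vs Linden: Linden wins 6–3.
  Dover vs Brookfield: Brookfield wins 5–4.
  Linden vs Brookfield: Linden wins 6–3.
Copeland scores (wins − losses):
  Dover: 0 − 2 = -2
  Linden: 2 − 0 = 2
  Brookfield: 1 − 1 = 0
Linden has the best Copeland score.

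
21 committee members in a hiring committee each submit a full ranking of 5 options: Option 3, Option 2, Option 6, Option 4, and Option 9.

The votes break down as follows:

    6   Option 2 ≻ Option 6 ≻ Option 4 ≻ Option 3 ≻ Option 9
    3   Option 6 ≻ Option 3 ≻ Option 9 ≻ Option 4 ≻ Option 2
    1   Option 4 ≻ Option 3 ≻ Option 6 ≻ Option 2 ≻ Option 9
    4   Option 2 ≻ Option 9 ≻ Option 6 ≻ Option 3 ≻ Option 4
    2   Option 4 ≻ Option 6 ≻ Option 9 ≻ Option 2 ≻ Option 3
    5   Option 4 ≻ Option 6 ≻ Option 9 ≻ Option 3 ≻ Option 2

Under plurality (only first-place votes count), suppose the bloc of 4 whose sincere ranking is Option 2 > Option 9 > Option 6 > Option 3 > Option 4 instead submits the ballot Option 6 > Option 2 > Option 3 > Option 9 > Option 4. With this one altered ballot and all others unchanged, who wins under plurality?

Option 4

First-place totals with the altered ballot: Option 3 0, Option 2 6, Option 6 7, Option 4 8, Option 9 0.
The switch changes the winner from Option 2 to Option 4.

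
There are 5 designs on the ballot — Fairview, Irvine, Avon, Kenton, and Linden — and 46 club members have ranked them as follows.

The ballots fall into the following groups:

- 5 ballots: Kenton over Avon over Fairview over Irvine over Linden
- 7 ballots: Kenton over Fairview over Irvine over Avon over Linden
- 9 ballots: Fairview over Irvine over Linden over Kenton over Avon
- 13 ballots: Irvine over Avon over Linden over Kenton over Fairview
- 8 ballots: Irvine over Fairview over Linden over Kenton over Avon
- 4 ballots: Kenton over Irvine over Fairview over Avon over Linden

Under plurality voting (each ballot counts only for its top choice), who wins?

Irvine

First-place vote totals:
  Fairview: 9
  Irvine: 21
  Avon: 0
  Kenton: 16
  Linden: 0
Irvine has the most first-place votes.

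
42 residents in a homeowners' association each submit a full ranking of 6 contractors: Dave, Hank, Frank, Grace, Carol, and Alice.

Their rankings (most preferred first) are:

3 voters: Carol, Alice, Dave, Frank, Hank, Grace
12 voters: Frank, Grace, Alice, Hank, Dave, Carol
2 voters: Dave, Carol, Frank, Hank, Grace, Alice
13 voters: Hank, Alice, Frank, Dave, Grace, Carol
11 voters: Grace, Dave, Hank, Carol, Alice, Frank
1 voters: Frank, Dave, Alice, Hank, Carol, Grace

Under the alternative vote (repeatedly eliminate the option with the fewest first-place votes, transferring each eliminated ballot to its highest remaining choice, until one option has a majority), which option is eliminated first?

Round 1: Hank 13, Frank 13, Grace 11, Carol 3, Dave 2, Alice 0. Alice has the fewest and is eliminated.
Round 2: Hank 13, Frank 13, Grace 11, Carol 3, Dave 2. Dave has the fewest and is eliminated.
Round 3: Hank 13, Frank 13, Grace 11, Carol 5. Carol has the fewest and is eliminated.
Round 4: Frank 18, Hank 13, Grace 11. Grace has the fewest and is eliminated.
Round 5: Hank 24, Frank 18. Hank has a majority.

Alice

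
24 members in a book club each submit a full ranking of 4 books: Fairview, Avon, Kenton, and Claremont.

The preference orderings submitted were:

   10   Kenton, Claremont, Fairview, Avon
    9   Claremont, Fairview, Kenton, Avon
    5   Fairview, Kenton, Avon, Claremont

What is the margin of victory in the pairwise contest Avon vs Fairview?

Ballots ranking Avon above Fairview: 0.
Ballots ranking Fairview above Avon: 10+9+5 = 24.
Fairview wins 24–0, a margin of 24.

24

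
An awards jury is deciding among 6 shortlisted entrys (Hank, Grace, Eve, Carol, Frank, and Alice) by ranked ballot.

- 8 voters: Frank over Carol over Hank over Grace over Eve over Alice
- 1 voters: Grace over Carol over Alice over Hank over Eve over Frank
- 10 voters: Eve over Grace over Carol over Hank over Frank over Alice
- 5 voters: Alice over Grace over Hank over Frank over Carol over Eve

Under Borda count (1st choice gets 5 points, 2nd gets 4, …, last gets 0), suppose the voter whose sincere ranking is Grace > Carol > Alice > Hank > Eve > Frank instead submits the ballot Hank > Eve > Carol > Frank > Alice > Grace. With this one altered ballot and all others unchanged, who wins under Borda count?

Grace

Borda totals with the altered ballot: Hank 64, Grace 76, Eve 62, Carol 70, Frank 62, Alice 26.
The winner is unchanged: still Grace.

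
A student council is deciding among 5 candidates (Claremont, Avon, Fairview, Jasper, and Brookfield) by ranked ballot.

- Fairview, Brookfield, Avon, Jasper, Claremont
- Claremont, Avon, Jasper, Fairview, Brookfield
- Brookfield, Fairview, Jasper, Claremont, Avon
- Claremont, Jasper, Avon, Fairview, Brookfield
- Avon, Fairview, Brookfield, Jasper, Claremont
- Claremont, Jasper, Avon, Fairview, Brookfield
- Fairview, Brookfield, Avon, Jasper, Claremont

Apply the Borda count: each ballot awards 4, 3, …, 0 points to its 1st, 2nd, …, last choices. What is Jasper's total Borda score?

Borda scores:
  Claremont: 0 + 4 + 1 + 4 + 0 + 4 + 0 = 13
  Avon: 2 + 3 + 0 + 2 + 4 + 2 + 2 = 15
  Fairview: 4 + 1 + 3 + 1 + 3 + 1 + 4 = 17
  Jasper: 1 + 2 + 2 + 3 + 1 + 3 + 1 = 13
  Brookfield: 3 + 0 + 4 + 0 + 2 + 0 + 3 = 12

13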